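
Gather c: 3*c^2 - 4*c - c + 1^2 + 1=3*c^2 - 5*c + 2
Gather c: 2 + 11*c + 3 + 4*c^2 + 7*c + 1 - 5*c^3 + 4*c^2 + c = -5*c^3 + 8*c^2 + 19*c + 6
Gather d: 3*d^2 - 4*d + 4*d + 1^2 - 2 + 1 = 3*d^2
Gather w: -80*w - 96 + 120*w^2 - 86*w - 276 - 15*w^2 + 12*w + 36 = 105*w^2 - 154*w - 336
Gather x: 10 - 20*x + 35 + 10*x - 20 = 25 - 10*x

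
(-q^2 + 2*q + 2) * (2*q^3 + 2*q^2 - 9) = -2*q^5 + 2*q^4 + 8*q^3 + 13*q^2 - 18*q - 18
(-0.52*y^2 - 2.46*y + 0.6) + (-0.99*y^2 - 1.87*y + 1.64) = -1.51*y^2 - 4.33*y + 2.24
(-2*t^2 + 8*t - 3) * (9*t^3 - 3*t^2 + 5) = -18*t^5 + 78*t^4 - 51*t^3 - t^2 + 40*t - 15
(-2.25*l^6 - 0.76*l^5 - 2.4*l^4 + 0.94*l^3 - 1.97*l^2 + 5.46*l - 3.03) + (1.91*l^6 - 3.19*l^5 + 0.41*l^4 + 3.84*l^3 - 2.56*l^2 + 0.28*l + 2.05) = -0.34*l^6 - 3.95*l^5 - 1.99*l^4 + 4.78*l^3 - 4.53*l^2 + 5.74*l - 0.98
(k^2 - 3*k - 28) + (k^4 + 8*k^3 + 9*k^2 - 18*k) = k^4 + 8*k^3 + 10*k^2 - 21*k - 28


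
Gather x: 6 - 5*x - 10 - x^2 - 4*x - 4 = -x^2 - 9*x - 8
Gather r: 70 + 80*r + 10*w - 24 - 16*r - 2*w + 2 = 64*r + 8*w + 48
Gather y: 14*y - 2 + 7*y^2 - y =7*y^2 + 13*y - 2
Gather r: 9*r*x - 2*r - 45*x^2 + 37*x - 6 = r*(9*x - 2) - 45*x^2 + 37*x - 6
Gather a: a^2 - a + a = a^2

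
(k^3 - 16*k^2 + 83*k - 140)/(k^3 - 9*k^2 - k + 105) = (k - 4)/(k + 3)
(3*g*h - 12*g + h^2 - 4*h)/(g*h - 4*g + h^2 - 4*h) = (3*g + h)/(g + h)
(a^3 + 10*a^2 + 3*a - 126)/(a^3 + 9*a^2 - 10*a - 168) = (a - 3)/(a - 4)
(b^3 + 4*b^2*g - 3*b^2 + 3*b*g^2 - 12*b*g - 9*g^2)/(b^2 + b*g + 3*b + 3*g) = (b^2 + 3*b*g - 3*b - 9*g)/(b + 3)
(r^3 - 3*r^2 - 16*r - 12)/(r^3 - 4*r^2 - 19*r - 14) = (r - 6)/(r - 7)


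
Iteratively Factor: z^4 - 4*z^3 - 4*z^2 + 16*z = (z - 4)*(z^3 - 4*z) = z*(z - 4)*(z^2 - 4) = z*(z - 4)*(z + 2)*(z - 2)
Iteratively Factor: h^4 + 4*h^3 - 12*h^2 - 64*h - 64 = (h + 4)*(h^3 - 12*h - 16) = (h + 2)*(h + 4)*(h^2 - 2*h - 8) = (h + 2)^2*(h + 4)*(h - 4)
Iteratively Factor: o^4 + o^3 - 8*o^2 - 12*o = (o + 2)*(o^3 - o^2 - 6*o) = (o + 2)^2*(o^2 - 3*o) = o*(o + 2)^2*(o - 3)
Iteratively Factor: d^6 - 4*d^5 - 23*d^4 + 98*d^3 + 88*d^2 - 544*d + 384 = (d - 4)*(d^5 - 23*d^3 + 6*d^2 + 112*d - 96) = (d - 4)*(d - 2)*(d^4 + 2*d^3 - 19*d^2 - 32*d + 48) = (d - 4)*(d - 2)*(d - 1)*(d^3 + 3*d^2 - 16*d - 48) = (d - 4)^2*(d - 2)*(d - 1)*(d^2 + 7*d + 12) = (d - 4)^2*(d - 2)*(d - 1)*(d + 4)*(d + 3)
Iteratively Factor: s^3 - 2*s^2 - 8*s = (s + 2)*(s^2 - 4*s) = s*(s + 2)*(s - 4)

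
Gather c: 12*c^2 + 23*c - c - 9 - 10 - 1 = 12*c^2 + 22*c - 20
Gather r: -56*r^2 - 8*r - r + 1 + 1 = -56*r^2 - 9*r + 2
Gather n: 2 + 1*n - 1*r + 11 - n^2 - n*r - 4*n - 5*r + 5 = -n^2 + n*(-r - 3) - 6*r + 18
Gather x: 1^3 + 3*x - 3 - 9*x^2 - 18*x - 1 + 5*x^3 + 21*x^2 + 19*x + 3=5*x^3 + 12*x^2 + 4*x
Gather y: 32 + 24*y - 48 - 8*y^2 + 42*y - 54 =-8*y^2 + 66*y - 70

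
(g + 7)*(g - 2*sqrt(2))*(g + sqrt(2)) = g^3 - sqrt(2)*g^2 + 7*g^2 - 7*sqrt(2)*g - 4*g - 28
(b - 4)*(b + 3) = b^2 - b - 12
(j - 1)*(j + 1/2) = j^2 - j/2 - 1/2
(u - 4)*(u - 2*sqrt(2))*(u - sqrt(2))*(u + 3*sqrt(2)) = u^4 - 4*u^3 - 14*u^2 + 12*sqrt(2)*u + 56*u - 48*sqrt(2)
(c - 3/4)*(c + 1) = c^2 + c/4 - 3/4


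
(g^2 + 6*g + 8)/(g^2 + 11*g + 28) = (g + 2)/(g + 7)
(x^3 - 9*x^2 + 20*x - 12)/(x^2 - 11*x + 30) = (x^2 - 3*x + 2)/(x - 5)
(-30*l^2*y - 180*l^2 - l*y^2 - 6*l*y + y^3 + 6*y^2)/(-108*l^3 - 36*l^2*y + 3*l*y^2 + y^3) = (5*l*y + 30*l + y^2 + 6*y)/(18*l^2 + 9*l*y + y^2)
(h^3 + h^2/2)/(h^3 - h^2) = (h + 1/2)/(h - 1)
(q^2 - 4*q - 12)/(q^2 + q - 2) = (q - 6)/(q - 1)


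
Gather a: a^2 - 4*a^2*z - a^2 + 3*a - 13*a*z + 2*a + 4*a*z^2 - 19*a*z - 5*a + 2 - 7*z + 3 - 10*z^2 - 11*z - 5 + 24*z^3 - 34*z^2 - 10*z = -4*a^2*z + a*(4*z^2 - 32*z) + 24*z^3 - 44*z^2 - 28*z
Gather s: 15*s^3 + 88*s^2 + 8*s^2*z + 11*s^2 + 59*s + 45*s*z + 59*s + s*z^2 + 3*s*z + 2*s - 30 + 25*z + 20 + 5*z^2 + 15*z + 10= 15*s^3 + s^2*(8*z + 99) + s*(z^2 + 48*z + 120) + 5*z^2 + 40*z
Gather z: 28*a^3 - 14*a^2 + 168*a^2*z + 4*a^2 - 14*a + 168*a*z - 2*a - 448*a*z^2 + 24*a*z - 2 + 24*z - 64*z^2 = 28*a^3 - 10*a^2 - 16*a + z^2*(-448*a - 64) + z*(168*a^2 + 192*a + 24) - 2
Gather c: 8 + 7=15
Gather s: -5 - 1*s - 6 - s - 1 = -2*s - 12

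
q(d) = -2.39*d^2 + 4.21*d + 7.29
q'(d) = 4.21 - 4.78*d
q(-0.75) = 2.79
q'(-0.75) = 7.80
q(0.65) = 9.02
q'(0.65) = 1.10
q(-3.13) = -29.30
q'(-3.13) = 19.17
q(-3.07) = -28.16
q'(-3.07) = 18.88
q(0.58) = 8.93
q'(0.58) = 1.44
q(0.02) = 7.37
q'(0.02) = 4.11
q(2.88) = -0.41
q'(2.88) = -9.56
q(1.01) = 9.10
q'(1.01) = -0.62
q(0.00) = 7.29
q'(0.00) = 4.21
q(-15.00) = -593.61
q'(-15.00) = 75.91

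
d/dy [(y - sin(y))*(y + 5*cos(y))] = -(y - sin(y))*(5*sin(y) - 1) - (y + 5*cos(y))*(cos(y) - 1)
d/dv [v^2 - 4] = 2*v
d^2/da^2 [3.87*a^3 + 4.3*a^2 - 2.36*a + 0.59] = 23.22*a + 8.6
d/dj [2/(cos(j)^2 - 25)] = 4*sin(j)*cos(j)/(cos(j)^2 - 25)^2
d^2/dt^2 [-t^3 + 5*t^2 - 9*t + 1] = 10 - 6*t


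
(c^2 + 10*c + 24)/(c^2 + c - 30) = (c + 4)/(c - 5)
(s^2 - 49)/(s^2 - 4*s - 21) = (s + 7)/(s + 3)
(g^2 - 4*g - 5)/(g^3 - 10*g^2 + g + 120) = (g + 1)/(g^2 - 5*g - 24)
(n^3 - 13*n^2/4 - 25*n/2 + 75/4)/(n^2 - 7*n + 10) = (4*n^2 + 7*n - 15)/(4*(n - 2))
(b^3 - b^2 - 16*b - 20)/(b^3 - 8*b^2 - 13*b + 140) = (b^2 + 4*b + 4)/(b^2 - 3*b - 28)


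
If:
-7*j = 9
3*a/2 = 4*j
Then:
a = -24/7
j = -9/7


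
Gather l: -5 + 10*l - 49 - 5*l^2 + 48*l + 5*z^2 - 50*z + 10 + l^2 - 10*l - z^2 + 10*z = -4*l^2 + 48*l + 4*z^2 - 40*z - 44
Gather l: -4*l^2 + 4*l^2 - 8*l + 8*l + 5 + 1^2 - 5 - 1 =0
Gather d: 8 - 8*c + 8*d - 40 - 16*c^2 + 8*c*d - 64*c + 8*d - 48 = -16*c^2 - 72*c + d*(8*c + 16) - 80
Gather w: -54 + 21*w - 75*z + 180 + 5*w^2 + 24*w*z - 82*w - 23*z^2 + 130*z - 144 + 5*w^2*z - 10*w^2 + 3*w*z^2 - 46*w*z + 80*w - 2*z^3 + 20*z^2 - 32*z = w^2*(5*z - 5) + w*(3*z^2 - 22*z + 19) - 2*z^3 - 3*z^2 + 23*z - 18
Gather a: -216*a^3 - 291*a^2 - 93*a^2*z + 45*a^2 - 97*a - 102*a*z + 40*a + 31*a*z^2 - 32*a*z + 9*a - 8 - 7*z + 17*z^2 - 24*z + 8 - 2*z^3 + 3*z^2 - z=-216*a^3 + a^2*(-93*z - 246) + a*(31*z^2 - 134*z - 48) - 2*z^3 + 20*z^2 - 32*z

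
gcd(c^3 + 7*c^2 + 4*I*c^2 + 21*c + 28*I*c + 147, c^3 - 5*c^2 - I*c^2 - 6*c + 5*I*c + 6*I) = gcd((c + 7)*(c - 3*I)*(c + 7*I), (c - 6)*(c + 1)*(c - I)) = 1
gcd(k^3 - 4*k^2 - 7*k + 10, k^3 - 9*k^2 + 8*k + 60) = k^2 - 3*k - 10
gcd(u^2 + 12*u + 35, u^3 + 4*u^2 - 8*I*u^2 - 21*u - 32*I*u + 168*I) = u + 7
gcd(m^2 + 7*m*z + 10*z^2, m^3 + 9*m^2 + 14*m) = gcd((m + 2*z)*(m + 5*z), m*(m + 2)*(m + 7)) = 1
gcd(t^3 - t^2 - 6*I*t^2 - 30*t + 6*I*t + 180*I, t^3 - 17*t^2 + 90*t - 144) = t - 6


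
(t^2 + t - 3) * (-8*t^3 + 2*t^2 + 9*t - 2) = -8*t^5 - 6*t^4 + 35*t^3 + t^2 - 29*t + 6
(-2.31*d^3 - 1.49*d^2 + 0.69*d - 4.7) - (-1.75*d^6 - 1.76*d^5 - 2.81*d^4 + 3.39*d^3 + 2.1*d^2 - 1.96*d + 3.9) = 1.75*d^6 + 1.76*d^5 + 2.81*d^4 - 5.7*d^3 - 3.59*d^2 + 2.65*d - 8.6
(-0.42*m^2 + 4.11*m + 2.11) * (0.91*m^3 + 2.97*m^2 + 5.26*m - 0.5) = -0.3822*m^5 + 2.4927*m^4 + 11.9176*m^3 + 28.0953*m^2 + 9.0436*m - 1.055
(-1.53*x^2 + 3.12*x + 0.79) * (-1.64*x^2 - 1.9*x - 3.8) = 2.5092*x^4 - 2.2098*x^3 - 1.4096*x^2 - 13.357*x - 3.002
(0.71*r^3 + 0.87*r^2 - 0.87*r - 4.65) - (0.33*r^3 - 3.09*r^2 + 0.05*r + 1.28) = 0.38*r^3 + 3.96*r^2 - 0.92*r - 5.93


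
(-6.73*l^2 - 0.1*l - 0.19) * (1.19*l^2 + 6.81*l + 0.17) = -8.0087*l^4 - 45.9503*l^3 - 2.0512*l^2 - 1.3109*l - 0.0323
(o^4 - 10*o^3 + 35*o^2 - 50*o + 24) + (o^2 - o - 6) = o^4 - 10*o^3 + 36*o^2 - 51*o + 18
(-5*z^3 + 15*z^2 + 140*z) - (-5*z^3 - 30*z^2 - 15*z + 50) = 45*z^2 + 155*z - 50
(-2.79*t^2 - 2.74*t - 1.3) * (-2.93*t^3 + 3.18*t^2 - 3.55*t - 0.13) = 8.1747*t^5 - 0.843999999999999*t^4 + 5.0003*t^3 + 5.9557*t^2 + 4.9712*t + 0.169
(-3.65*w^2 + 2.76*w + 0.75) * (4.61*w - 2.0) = -16.8265*w^3 + 20.0236*w^2 - 2.0625*w - 1.5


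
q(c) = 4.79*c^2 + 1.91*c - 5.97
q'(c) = 9.58*c + 1.91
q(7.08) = 247.66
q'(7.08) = 69.74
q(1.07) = 1.56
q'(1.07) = 12.16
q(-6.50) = 183.99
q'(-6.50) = -60.36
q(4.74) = 110.70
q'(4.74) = 47.32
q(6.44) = 204.99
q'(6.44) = 63.61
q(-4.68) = 90.00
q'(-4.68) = -42.92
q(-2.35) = 15.99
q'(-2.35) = -20.60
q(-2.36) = 16.20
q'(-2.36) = -20.70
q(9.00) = 399.21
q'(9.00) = 88.13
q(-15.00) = 1043.13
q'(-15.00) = -141.79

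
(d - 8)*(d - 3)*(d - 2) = d^3 - 13*d^2 + 46*d - 48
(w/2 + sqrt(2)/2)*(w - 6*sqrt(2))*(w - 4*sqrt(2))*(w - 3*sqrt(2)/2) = w^4/2 - 21*sqrt(2)*w^3/4 + 55*w^2/2 + 3*sqrt(2)*w - 72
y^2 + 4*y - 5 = (y - 1)*(y + 5)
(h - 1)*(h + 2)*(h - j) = h^3 - h^2*j + h^2 - h*j - 2*h + 2*j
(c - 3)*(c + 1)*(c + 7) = c^3 + 5*c^2 - 17*c - 21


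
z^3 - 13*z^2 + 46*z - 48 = (z - 8)*(z - 3)*(z - 2)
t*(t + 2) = t^2 + 2*t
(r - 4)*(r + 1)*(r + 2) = r^3 - r^2 - 10*r - 8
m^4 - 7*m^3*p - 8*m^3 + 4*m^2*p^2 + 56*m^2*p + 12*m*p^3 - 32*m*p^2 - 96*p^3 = (m - 8)*(m - 6*p)*(m - 2*p)*(m + p)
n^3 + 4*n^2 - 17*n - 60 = (n - 4)*(n + 3)*(n + 5)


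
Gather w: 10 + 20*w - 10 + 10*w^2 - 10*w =10*w^2 + 10*w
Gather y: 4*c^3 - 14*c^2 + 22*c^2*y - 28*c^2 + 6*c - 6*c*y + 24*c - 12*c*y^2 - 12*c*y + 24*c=4*c^3 - 42*c^2 - 12*c*y^2 + 54*c + y*(22*c^2 - 18*c)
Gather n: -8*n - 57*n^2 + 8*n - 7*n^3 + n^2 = -7*n^3 - 56*n^2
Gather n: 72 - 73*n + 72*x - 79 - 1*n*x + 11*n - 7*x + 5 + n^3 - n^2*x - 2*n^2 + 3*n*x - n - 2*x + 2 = n^3 + n^2*(-x - 2) + n*(2*x - 63) + 63*x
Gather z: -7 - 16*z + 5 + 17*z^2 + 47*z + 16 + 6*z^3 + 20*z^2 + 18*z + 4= 6*z^3 + 37*z^2 + 49*z + 18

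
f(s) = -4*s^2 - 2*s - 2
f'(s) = -8*s - 2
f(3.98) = -73.32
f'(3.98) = -33.84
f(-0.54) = -2.09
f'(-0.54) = 2.32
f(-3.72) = -49.91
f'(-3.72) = 27.76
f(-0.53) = -2.06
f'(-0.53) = 2.24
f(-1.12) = -4.78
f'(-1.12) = 6.96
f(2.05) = -22.91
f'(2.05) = -18.40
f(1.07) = -8.72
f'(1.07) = -10.56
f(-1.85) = -11.99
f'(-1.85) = 12.80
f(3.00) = -44.00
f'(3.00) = -26.00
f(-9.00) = -308.00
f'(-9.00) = 70.00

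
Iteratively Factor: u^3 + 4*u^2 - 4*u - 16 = (u + 2)*(u^2 + 2*u - 8) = (u - 2)*(u + 2)*(u + 4)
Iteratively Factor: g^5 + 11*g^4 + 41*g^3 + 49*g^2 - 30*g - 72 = (g + 3)*(g^4 + 8*g^3 + 17*g^2 - 2*g - 24) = (g - 1)*(g + 3)*(g^3 + 9*g^2 + 26*g + 24) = (g - 1)*(g + 2)*(g + 3)*(g^2 + 7*g + 12) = (g - 1)*(g + 2)*(g + 3)^2*(g + 4)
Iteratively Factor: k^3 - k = (k - 1)*(k^2 + k) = k*(k - 1)*(k + 1)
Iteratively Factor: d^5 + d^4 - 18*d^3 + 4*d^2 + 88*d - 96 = (d + 3)*(d^4 - 2*d^3 - 12*d^2 + 40*d - 32) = (d - 2)*(d + 3)*(d^3 - 12*d + 16) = (d - 2)^2*(d + 3)*(d^2 + 2*d - 8) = (d - 2)^3*(d + 3)*(d + 4)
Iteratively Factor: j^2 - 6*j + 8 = (j - 2)*(j - 4)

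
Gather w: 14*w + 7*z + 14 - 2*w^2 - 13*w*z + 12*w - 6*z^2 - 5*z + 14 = -2*w^2 + w*(26 - 13*z) - 6*z^2 + 2*z + 28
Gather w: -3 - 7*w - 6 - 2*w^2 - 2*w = -2*w^2 - 9*w - 9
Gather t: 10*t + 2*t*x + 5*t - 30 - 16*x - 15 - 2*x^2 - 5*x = t*(2*x + 15) - 2*x^2 - 21*x - 45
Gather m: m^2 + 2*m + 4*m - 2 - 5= m^2 + 6*m - 7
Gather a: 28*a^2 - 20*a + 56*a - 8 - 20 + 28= 28*a^2 + 36*a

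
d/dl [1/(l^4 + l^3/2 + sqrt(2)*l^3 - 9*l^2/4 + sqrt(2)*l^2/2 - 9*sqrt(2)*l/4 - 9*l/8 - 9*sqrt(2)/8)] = 8*(-32*l^3 - 24*sqrt(2)*l^2 - 12*l^2 - 8*sqrt(2)*l + 36*l + 9 + 18*sqrt(2))/(8*l^4 + 4*l^3 + 8*sqrt(2)*l^3 - 18*l^2 + 4*sqrt(2)*l^2 - 18*sqrt(2)*l - 9*l - 9*sqrt(2))^2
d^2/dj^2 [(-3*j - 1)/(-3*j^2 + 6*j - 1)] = 6*((5 - 9*j)*(3*j^2 - 6*j + 1) + 12*(j - 1)^2*(3*j + 1))/(3*j^2 - 6*j + 1)^3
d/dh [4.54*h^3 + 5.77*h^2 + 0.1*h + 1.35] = 13.62*h^2 + 11.54*h + 0.1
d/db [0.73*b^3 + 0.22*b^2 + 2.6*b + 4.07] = 2.19*b^2 + 0.44*b + 2.6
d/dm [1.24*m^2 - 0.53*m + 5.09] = 2.48*m - 0.53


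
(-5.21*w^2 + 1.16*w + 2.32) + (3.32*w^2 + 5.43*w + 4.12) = -1.89*w^2 + 6.59*w + 6.44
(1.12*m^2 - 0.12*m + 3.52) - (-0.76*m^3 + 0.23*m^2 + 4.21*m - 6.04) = 0.76*m^3 + 0.89*m^2 - 4.33*m + 9.56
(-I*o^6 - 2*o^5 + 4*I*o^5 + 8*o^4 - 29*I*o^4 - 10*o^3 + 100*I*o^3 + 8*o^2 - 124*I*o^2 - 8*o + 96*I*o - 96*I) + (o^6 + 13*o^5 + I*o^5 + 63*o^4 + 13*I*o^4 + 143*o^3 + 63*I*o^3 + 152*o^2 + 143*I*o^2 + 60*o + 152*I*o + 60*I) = o^6 - I*o^6 + 11*o^5 + 5*I*o^5 + 71*o^4 - 16*I*o^4 + 133*o^3 + 163*I*o^3 + 160*o^2 + 19*I*o^2 + 52*o + 248*I*o - 36*I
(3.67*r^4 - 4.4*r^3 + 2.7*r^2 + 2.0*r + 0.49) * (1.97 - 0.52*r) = -1.9084*r^5 + 9.5179*r^4 - 10.072*r^3 + 4.279*r^2 + 3.6852*r + 0.9653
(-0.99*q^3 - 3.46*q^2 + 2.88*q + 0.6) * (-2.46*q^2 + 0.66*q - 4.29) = 2.4354*q^5 + 7.8582*q^4 - 5.1213*q^3 + 15.2682*q^2 - 11.9592*q - 2.574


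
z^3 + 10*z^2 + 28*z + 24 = (z + 2)^2*(z + 6)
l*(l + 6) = l^2 + 6*l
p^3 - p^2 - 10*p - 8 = (p - 4)*(p + 1)*(p + 2)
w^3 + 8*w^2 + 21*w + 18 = (w + 2)*(w + 3)^2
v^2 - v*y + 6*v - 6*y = (v + 6)*(v - y)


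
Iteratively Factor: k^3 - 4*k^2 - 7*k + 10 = (k - 1)*(k^2 - 3*k - 10) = (k - 1)*(k + 2)*(k - 5)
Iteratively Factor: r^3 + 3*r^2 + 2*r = (r + 1)*(r^2 + 2*r) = (r + 1)*(r + 2)*(r)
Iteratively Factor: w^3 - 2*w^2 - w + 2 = (w - 2)*(w^2 - 1) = (w - 2)*(w + 1)*(w - 1)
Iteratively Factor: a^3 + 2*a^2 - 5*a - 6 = (a + 3)*(a^2 - a - 2) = (a - 2)*(a + 3)*(a + 1)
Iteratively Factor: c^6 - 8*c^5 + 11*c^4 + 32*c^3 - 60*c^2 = (c)*(c^5 - 8*c^4 + 11*c^3 + 32*c^2 - 60*c) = c*(c - 2)*(c^4 - 6*c^3 - c^2 + 30*c) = c*(c - 3)*(c - 2)*(c^3 - 3*c^2 - 10*c) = c^2*(c - 3)*(c - 2)*(c^2 - 3*c - 10) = c^2*(c - 3)*(c - 2)*(c + 2)*(c - 5)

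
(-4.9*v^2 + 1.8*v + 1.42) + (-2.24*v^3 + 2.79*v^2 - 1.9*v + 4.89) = -2.24*v^3 - 2.11*v^2 - 0.0999999999999999*v + 6.31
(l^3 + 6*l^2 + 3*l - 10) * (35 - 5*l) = -5*l^4 + 5*l^3 + 195*l^2 + 155*l - 350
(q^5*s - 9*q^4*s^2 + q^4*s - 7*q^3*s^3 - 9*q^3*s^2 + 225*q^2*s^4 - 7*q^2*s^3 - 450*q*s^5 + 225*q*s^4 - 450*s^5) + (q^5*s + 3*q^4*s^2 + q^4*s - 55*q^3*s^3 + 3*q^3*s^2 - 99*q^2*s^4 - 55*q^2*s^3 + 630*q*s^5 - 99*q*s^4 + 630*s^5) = 2*q^5*s - 6*q^4*s^2 + 2*q^4*s - 62*q^3*s^3 - 6*q^3*s^2 + 126*q^2*s^4 - 62*q^2*s^3 + 180*q*s^5 + 126*q*s^4 + 180*s^5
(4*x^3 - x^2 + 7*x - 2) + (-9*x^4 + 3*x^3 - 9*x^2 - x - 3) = -9*x^4 + 7*x^3 - 10*x^2 + 6*x - 5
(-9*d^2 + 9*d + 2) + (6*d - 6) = -9*d^2 + 15*d - 4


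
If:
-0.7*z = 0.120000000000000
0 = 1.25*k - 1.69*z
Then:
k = -0.23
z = -0.17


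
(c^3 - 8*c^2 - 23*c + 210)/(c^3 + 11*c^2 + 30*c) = (c^2 - 13*c + 42)/(c*(c + 6))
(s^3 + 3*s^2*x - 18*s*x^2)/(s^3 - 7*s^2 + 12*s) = (s^2 + 3*s*x - 18*x^2)/(s^2 - 7*s + 12)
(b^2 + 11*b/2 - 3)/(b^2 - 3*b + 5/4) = 2*(b + 6)/(2*b - 5)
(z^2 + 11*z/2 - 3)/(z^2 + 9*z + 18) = (z - 1/2)/(z + 3)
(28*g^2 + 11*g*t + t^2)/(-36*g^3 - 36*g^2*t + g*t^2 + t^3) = (28*g^2 + 11*g*t + t^2)/(-36*g^3 - 36*g^2*t + g*t^2 + t^3)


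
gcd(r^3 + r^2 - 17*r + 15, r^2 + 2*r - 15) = r^2 + 2*r - 15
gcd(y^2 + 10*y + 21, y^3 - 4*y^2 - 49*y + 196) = y + 7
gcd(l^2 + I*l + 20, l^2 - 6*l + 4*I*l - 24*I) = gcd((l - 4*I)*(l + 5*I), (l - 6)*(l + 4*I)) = 1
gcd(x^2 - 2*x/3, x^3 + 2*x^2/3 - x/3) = x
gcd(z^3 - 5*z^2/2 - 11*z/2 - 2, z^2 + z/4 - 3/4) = z + 1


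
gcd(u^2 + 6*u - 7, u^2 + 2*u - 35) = u + 7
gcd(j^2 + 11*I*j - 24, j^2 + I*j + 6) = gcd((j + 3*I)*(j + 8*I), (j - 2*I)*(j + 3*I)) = j + 3*I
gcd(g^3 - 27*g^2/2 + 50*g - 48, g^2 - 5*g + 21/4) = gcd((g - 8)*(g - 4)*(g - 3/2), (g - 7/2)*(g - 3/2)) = g - 3/2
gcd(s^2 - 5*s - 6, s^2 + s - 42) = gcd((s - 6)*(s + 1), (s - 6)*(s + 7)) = s - 6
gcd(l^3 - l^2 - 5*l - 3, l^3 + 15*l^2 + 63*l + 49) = l + 1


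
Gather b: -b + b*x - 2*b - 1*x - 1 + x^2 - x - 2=b*(x - 3) + x^2 - 2*x - 3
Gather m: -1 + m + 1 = m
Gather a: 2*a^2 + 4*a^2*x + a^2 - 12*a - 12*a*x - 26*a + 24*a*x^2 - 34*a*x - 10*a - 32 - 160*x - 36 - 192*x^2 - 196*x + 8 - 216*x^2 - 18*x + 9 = a^2*(4*x + 3) + a*(24*x^2 - 46*x - 48) - 408*x^2 - 374*x - 51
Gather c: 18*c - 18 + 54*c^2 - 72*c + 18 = 54*c^2 - 54*c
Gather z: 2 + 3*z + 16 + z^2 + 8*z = z^2 + 11*z + 18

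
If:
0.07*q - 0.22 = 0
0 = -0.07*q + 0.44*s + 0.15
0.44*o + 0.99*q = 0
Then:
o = -7.07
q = 3.14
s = 0.16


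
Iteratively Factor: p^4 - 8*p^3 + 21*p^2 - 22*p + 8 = (p - 2)*(p^3 - 6*p^2 + 9*p - 4) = (p - 4)*(p - 2)*(p^2 - 2*p + 1) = (p - 4)*(p - 2)*(p - 1)*(p - 1)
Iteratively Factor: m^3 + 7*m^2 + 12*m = (m)*(m^2 + 7*m + 12) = m*(m + 3)*(m + 4)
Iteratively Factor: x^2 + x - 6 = (x + 3)*(x - 2)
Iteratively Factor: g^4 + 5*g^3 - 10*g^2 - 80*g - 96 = (g + 3)*(g^3 + 2*g^2 - 16*g - 32) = (g + 3)*(g + 4)*(g^2 - 2*g - 8) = (g - 4)*(g + 3)*(g + 4)*(g + 2)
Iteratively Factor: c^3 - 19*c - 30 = (c + 3)*(c^2 - 3*c - 10) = (c - 5)*(c + 3)*(c + 2)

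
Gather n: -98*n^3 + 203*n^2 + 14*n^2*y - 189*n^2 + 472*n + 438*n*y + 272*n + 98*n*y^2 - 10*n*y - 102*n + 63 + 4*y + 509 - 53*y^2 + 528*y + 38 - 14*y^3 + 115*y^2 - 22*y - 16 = -98*n^3 + n^2*(14*y + 14) + n*(98*y^2 + 428*y + 642) - 14*y^3 + 62*y^2 + 510*y + 594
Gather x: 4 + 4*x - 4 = 4*x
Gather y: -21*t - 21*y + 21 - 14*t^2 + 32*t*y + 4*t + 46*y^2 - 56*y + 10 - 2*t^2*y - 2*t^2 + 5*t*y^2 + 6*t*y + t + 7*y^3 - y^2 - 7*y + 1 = -16*t^2 - 16*t + 7*y^3 + y^2*(5*t + 45) + y*(-2*t^2 + 38*t - 84) + 32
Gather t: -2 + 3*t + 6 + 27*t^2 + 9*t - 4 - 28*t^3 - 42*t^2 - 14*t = -28*t^3 - 15*t^2 - 2*t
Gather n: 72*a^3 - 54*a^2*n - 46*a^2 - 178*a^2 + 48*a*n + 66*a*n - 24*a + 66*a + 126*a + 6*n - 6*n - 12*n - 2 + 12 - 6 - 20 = 72*a^3 - 224*a^2 + 168*a + n*(-54*a^2 + 114*a - 12) - 16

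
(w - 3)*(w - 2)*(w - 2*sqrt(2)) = w^3 - 5*w^2 - 2*sqrt(2)*w^2 + 6*w + 10*sqrt(2)*w - 12*sqrt(2)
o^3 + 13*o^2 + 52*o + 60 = (o + 2)*(o + 5)*(o + 6)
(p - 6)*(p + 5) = p^2 - p - 30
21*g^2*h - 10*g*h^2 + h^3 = h*(-7*g + h)*(-3*g + h)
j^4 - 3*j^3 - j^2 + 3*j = j*(j - 3)*(j - 1)*(j + 1)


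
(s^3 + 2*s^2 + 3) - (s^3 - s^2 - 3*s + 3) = 3*s^2 + 3*s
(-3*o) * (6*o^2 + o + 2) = -18*o^3 - 3*o^2 - 6*o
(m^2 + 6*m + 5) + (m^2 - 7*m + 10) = 2*m^2 - m + 15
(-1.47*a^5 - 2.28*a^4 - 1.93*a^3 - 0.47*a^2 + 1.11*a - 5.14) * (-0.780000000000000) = 1.1466*a^5 + 1.7784*a^4 + 1.5054*a^3 + 0.3666*a^2 - 0.8658*a + 4.0092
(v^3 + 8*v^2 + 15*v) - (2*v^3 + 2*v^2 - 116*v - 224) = -v^3 + 6*v^2 + 131*v + 224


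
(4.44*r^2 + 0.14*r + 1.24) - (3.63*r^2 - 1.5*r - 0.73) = 0.81*r^2 + 1.64*r + 1.97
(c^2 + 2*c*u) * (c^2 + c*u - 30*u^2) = c^4 + 3*c^3*u - 28*c^2*u^2 - 60*c*u^3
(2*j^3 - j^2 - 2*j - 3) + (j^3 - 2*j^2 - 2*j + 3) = 3*j^3 - 3*j^2 - 4*j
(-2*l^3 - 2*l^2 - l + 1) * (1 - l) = 2*l^4 - l^2 - 2*l + 1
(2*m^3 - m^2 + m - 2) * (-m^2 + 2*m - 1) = -2*m^5 + 5*m^4 - 5*m^3 + 5*m^2 - 5*m + 2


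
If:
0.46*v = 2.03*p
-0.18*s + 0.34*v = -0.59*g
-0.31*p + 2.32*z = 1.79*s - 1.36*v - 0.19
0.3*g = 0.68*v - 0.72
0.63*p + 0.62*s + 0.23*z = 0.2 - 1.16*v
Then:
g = -0.69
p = 0.17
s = -0.84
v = 0.75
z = -1.15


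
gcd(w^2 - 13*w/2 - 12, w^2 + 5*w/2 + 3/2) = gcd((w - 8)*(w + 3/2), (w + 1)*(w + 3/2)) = w + 3/2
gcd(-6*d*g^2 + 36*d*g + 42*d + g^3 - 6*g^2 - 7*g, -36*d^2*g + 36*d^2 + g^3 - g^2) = 6*d - g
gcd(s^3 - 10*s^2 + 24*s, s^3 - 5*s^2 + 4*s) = s^2 - 4*s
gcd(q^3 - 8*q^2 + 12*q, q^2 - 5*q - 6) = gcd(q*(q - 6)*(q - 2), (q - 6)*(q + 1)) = q - 6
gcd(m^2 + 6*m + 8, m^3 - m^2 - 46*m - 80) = m + 2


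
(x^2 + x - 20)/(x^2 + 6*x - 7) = (x^2 + x - 20)/(x^2 + 6*x - 7)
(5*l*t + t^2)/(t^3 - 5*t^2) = (5*l + t)/(t*(t - 5))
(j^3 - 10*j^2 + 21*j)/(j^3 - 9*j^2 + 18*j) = (j - 7)/(j - 6)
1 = 1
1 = 1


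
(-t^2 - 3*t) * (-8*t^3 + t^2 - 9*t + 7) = 8*t^5 + 23*t^4 + 6*t^3 + 20*t^2 - 21*t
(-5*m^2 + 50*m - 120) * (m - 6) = -5*m^3 + 80*m^2 - 420*m + 720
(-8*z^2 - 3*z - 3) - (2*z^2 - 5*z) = -10*z^2 + 2*z - 3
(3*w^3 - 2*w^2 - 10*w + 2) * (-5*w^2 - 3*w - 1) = -15*w^5 + w^4 + 53*w^3 + 22*w^2 + 4*w - 2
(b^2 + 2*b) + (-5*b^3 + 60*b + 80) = -5*b^3 + b^2 + 62*b + 80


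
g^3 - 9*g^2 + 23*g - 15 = (g - 5)*(g - 3)*(g - 1)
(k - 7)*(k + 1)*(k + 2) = k^3 - 4*k^2 - 19*k - 14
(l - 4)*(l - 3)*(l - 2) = l^3 - 9*l^2 + 26*l - 24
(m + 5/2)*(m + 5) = m^2 + 15*m/2 + 25/2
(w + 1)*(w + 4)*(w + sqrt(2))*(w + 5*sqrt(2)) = w^4 + 5*w^3 + 6*sqrt(2)*w^3 + 14*w^2 + 30*sqrt(2)*w^2 + 24*sqrt(2)*w + 50*w + 40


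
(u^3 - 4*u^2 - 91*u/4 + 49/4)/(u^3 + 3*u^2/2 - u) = (2*u^2 - 7*u - 49)/(2*u*(u + 2))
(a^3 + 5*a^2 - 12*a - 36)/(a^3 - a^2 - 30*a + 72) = (a + 2)/(a - 4)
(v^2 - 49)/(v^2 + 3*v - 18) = (v^2 - 49)/(v^2 + 3*v - 18)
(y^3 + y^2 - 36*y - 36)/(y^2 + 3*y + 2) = (y^2 - 36)/(y + 2)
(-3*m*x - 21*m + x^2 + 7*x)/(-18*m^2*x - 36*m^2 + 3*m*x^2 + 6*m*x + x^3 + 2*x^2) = (x + 7)/(6*m*x + 12*m + x^2 + 2*x)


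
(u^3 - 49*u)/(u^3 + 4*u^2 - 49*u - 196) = u/(u + 4)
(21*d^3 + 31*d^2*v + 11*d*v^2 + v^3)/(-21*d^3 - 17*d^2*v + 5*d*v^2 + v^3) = (3*d + v)/(-3*d + v)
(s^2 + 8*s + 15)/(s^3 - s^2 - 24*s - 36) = (s + 5)/(s^2 - 4*s - 12)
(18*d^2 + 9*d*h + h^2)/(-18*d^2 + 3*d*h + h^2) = (-3*d - h)/(3*d - h)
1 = 1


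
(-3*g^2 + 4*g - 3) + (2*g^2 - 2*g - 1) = -g^2 + 2*g - 4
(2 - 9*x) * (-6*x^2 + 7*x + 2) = 54*x^3 - 75*x^2 - 4*x + 4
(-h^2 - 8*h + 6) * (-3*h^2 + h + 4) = 3*h^4 + 23*h^3 - 30*h^2 - 26*h + 24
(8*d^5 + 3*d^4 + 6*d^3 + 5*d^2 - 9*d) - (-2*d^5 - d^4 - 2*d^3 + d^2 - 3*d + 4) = 10*d^5 + 4*d^4 + 8*d^3 + 4*d^2 - 6*d - 4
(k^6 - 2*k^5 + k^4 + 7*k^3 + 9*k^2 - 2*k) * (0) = 0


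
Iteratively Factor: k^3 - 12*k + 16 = (k - 2)*(k^2 + 2*k - 8) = (k - 2)*(k + 4)*(k - 2)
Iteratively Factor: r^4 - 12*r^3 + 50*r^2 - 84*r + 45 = (r - 3)*(r^3 - 9*r^2 + 23*r - 15) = (r - 3)^2*(r^2 - 6*r + 5) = (r - 3)^2*(r - 1)*(r - 5)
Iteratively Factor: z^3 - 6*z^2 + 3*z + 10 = (z - 2)*(z^2 - 4*z - 5) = (z - 5)*(z - 2)*(z + 1)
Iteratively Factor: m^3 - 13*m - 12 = (m - 4)*(m^2 + 4*m + 3) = (m - 4)*(m + 3)*(m + 1)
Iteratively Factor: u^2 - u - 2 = (u + 1)*(u - 2)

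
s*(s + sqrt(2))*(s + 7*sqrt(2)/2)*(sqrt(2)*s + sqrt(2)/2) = sqrt(2)*s^4 + sqrt(2)*s^3/2 + 9*s^3 + 9*s^2/2 + 7*sqrt(2)*s^2 + 7*sqrt(2)*s/2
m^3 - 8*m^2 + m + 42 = (m - 7)*(m - 3)*(m + 2)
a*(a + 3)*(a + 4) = a^3 + 7*a^2 + 12*a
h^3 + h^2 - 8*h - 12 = (h - 3)*(h + 2)^2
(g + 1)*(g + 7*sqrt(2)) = g^2 + g + 7*sqrt(2)*g + 7*sqrt(2)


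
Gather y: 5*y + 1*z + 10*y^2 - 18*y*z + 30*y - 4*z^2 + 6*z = 10*y^2 + y*(35 - 18*z) - 4*z^2 + 7*z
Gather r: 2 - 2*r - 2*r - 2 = -4*r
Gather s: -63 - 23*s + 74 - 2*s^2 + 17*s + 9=-2*s^2 - 6*s + 20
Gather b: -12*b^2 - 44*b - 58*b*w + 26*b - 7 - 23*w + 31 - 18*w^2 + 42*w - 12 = -12*b^2 + b*(-58*w - 18) - 18*w^2 + 19*w + 12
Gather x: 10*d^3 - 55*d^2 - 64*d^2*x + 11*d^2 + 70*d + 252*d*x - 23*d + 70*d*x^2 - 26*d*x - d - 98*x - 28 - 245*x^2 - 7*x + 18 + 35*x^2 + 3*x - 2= 10*d^3 - 44*d^2 + 46*d + x^2*(70*d - 210) + x*(-64*d^2 + 226*d - 102) - 12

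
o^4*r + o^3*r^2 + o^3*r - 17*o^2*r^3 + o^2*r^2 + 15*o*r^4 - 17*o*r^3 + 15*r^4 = (o - 3*r)*(o - r)*(o + 5*r)*(o*r + r)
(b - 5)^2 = b^2 - 10*b + 25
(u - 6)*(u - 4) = u^2 - 10*u + 24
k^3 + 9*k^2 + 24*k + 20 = (k + 2)^2*(k + 5)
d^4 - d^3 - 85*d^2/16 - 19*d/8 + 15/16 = (d - 3)*(d - 1/4)*(d + 1)*(d + 5/4)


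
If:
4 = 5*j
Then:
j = 4/5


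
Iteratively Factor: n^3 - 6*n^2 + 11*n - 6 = (n - 2)*(n^2 - 4*n + 3) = (n - 2)*(n - 1)*(n - 3)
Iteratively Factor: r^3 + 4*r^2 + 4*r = (r)*(r^2 + 4*r + 4) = r*(r + 2)*(r + 2)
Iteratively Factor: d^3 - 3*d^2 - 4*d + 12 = (d - 2)*(d^2 - d - 6) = (d - 3)*(d - 2)*(d + 2)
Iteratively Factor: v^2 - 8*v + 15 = (v - 3)*(v - 5)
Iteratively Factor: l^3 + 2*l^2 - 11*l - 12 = (l - 3)*(l^2 + 5*l + 4) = (l - 3)*(l + 4)*(l + 1)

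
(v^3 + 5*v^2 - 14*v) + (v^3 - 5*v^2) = 2*v^3 - 14*v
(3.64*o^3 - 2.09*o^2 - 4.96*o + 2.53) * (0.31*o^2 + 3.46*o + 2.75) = 1.1284*o^5 + 11.9465*o^4 + 1.241*o^3 - 22.1248*o^2 - 4.8862*o + 6.9575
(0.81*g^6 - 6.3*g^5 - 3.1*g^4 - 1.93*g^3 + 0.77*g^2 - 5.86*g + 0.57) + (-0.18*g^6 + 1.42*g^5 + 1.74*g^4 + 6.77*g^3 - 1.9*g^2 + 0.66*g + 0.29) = 0.63*g^6 - 4.88*g^5 - 1.36*g^4 + 4.84*g^3 - 1.13*g^2 - 5.2*g + 0.86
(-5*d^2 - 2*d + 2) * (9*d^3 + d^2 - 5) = -45*d^5 - 23*d^4 + 16*d^3 + 27*d^2 + 10*d - 10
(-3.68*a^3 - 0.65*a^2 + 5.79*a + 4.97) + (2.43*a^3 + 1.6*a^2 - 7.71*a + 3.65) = -1.25*a^3 + 0.95*a^2 - 1.92*a + 8.62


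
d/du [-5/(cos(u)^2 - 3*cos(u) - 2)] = 5*(3 - 2*cos(u))*sin(u)/(sin(u)^2 + 3*cos(u) + 1)^2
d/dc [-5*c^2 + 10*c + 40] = 10 - 10*c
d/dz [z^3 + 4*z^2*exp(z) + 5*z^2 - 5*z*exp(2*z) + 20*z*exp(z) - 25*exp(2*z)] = 4*z^2*exp(z) + 3*z^2 - 10*z*exp(2*z) + 28*z*exp(z) + 10*z - 55*exp(2*z) + 20*exp(z)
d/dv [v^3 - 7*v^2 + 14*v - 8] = 3*v^2 - 14*v + 14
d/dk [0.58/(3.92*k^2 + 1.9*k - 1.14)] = (-4.5472*k - 1.102)/(3.92*k^2 + 1.9*k - 1.14)^2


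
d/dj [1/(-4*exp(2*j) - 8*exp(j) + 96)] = (exp(j) + 1)*exp(j)/(2*(exp(2*j) + 2*exp(j) - 24)^2)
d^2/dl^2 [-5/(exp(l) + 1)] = 5*(1 - exp(l))*exp(l)/(exp(l) + 1)^3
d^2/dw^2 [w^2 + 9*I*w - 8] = 2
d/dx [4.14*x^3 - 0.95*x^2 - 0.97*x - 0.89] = 12.42*x^2 - 1.9*x - 0.97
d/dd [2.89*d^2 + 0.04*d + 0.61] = 5.78*d + 0.04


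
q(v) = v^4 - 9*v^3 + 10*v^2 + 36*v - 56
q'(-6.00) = -1920.00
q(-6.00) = 3328.00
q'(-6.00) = -1920.00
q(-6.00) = 3328.00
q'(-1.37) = -52.36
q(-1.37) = -59.89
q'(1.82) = 7.08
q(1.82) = -0.64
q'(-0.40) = 23.42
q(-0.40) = -68.20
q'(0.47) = 39.85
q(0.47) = -37.76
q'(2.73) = -29.24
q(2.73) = -10.76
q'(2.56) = -22.64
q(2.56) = -6.35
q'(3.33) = -49.10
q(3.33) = -34.60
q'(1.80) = 7.85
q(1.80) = -0.79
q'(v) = 4*v^3 - 27*v^2 + 20*v + 36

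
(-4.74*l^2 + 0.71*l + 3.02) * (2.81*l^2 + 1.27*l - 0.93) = -13.3194*l^4 - 4.0247*l^3 + 13.7961*l^2 + 3.1751*l - 2.8086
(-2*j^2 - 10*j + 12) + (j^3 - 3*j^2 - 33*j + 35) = j^3 - 5*j^2 - 43*j + 47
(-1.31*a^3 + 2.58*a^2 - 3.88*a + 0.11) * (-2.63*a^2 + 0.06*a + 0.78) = 3.4453*a^5 - 6.864*a^4 + 9.3374*a^3 + 1.4903*a^2 - 3.0198*a + 0.0858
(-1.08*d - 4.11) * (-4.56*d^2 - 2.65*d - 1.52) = 4.9248*d^3 + 21.6036*d^2 + 12.5331*d + 6.2472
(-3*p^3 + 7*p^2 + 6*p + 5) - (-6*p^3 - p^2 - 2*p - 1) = 3*p^3 + 8*p^2 + 8*p + 6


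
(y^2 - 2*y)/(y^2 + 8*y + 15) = y*(y - 2)/(y^2 + 8*y + 15)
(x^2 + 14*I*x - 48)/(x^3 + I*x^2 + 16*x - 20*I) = (x^2 + 14*I*x - 48)/(x^3 + I*x^2 + 16*x - 20*I)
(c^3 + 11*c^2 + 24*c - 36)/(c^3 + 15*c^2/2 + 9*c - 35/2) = 2*(c^2 + 12*c + 36)/(2*c^2 + 17*c + 35)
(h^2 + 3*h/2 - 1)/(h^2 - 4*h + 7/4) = 2*(h + 2)/(2*h - 7)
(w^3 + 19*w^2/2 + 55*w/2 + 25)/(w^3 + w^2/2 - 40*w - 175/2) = (w + 2)/(w - 7)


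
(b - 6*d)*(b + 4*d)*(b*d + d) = b^3*d - 2*b^2*d^2 + b^2*d - 24*b*d^3 - 2*b*d^2 - 24*d^3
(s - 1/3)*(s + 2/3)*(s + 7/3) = s^3 + 8*s^2/3 + 5*s/9 - 14/27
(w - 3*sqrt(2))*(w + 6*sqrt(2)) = w^2 + 3*sqrt(2)*w - 36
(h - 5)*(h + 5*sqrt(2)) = h^2 - 5*h + 5*sqrt(2)*h - 25*sqrt(2)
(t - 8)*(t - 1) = t^2 - 9*t + 8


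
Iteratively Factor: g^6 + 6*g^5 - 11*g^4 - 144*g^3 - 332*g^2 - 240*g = (g - 5)*(g^5 + 11*g^4 + 44*g^3 + 76*g^2 + 48*g) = (g - 5)*(g + 2)*(g^4 + 9*g^3 + 26*g^2 + 24*g) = g*(g - 5)*(g + 2)*(g^3 + 9*g^2 + 26*g + 24) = g*(g - 5)*(g + 2)*(g + 4)*(g^2 + 5*g + 6) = g*(g - 5)*(g + 2)*(g + 3)*(g + 4)*(g + 2)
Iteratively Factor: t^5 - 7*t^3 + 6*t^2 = (t)*(t^4 - 7*t^2 + 6*t) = t^2*(t^3 - 7*t + 6) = t^2*(t - 1)*(t^2 + t - 6) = t^2*(t - 1)*(t + 3)*(t - 2)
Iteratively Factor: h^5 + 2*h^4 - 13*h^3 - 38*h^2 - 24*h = (h + 3)*(h^4 - h^3 - 10*h^2 - 8*h) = (h + 2)*(h + 3)*(h^3 - 3*h^2 - 4*h) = (h + 1)*(h + 2)*(h + 3)*(h^2 - 4*h) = h*(h + 1)*(h + 2)*(h + 3)*(h - 4)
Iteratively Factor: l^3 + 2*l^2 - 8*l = (l)*(l^2 + 2*l - 8) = l*(l - 2)*(l + 4)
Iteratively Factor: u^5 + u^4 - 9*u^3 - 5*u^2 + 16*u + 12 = (u + 3)*(u^4 - 2*u^3 - 3*u^2 + 4*u + 4) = (u - 2)*(u + 3)*(u^3 - 3*u - 2) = (u - 2)*(u + 1)*(u + 3)*(u^2 - u - 2) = (u - 2)*(u + 1)^2*(u + 3)*(u - 2)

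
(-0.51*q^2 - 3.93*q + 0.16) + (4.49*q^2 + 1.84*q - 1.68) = 3.98*q^2 - 2.09*q - 1.52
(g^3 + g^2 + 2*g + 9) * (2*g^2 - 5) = 2*g^5 + 2*g^4 - g^3 + 13*g^2 - 10*g - 45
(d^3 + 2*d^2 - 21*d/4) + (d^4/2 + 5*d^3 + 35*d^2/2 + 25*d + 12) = d^4/2 + 6*d^3 + 39*d^2/2 + 79*d/4 + 12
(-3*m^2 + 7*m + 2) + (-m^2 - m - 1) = -4*m^2 + 6*m + 1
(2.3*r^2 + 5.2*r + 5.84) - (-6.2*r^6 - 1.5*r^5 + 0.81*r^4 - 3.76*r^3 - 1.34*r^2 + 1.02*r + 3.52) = 6.2*r^6 + 1.5*r^5 - 0.81*r^4 + 3.76*r^3 + 3.64*r^2 + 4.18*r + 2.32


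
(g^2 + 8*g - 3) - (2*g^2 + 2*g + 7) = -g^2 + 6*g - 10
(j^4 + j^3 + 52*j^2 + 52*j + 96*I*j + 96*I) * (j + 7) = j^5 + 8*j^4 + 59*j^3 + 416*j^2 + 96*I*j^2 + 364*j + 768*I*j + 672*I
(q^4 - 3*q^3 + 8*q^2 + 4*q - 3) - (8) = q^4 - 3*q^3 + 8*q^2 + 4*q - 11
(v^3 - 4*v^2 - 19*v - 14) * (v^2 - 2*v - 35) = v^5 - 6*v^4 - 46*v^3 + 164*v^2 + 693*v + 490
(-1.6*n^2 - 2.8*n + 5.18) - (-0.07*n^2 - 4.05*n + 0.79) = -1.53*n^2 + 1.25*n + 4.39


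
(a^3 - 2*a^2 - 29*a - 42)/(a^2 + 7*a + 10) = (a^2 - 4*a - 21)/(a + 5)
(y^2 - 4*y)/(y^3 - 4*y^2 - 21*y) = (4 - y)/(-y^2 + 4*y + 21)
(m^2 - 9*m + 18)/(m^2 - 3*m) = (m - 6)/m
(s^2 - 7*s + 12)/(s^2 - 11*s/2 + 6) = 2*(s - 3)/(2*s - 3)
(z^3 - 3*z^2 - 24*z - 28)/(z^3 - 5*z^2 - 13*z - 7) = (z^2 + 4*z + 4)/(z^2 + 2*z + 1)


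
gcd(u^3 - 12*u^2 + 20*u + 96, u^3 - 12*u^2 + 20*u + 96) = u^3 - 12*u^2 + 20*u + 96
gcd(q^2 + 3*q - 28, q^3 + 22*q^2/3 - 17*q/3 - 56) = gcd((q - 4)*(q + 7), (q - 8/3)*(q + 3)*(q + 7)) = q + 7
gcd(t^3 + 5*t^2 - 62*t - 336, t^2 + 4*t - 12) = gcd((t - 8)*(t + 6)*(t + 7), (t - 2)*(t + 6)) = t + 6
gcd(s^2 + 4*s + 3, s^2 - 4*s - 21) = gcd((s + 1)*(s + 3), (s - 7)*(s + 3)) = s + 3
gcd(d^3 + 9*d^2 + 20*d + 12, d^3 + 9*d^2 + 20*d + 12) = d^3 + 9*d^2 + 20*d + 12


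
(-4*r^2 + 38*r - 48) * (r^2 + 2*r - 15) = -4*r^4 + 30*r^3 + 88*r^2 - 666*r + 720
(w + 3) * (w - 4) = w^2 - w - 12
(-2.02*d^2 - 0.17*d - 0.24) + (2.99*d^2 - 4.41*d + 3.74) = 0.97*d^2 - 4.58*d + 3.5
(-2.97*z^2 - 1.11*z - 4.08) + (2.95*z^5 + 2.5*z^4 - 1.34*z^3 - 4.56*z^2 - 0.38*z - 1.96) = 2.95*z^5 + 2.5*z^4 - 1.34*z^3 - 7.53*z^2 - 1.49*z - 6.04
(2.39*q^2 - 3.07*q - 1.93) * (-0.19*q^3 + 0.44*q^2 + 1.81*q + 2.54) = -0.4541*q^5 + 1.6349*q^4 + 3.3418*q^3 - 0.335299999999999*q^2 - 11.2911*q - 4.9022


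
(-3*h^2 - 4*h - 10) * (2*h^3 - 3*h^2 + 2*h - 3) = -6*h^5 + h^4 - 14*h^3 + 31*h^2 - 8*h + 30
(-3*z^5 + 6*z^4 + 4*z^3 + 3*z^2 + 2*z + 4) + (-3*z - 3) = -3*z^5 + 6*z^4 + 4*z^3 + 3*z^2 - z + 1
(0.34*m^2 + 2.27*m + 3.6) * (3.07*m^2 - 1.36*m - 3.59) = 1.0438*m^4 + 6.5065*m^3 + 6.7442*m^2 - 13.0453*m - 12.924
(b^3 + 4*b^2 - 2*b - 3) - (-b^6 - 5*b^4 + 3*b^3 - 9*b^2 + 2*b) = b^6 + 5*b^4 - 2*b^3 + 13*b^2 - 4*b - 3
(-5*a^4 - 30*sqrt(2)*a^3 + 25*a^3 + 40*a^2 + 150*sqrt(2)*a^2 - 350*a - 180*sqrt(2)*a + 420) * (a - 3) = -5*a^5 - 30*sqrt(2)*a^4 + 40*a^4 - 35*a^3 + 240*sqrt(2)*a^3 - 630*sqrt(2)*a^2 - 470*a^2 + 540*sqrt(2)*a + 1470*a - 1260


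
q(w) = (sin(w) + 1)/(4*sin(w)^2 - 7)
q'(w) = -8*(sin(w) + 1)*sin(w)*cos(w)/(4*sin(w)^2 - 7)^2 + cos(w)/(4*sin(w)^2 - 7) = (-8*sin(w) + 2*cos(2*w) - 9)*cos(w)/(4*sin(w)^2 - 7)^2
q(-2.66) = -0.09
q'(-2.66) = 0.10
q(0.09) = -0.16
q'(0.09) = -0.16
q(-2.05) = -0.03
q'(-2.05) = 0.09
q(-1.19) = -0.02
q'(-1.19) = -0.09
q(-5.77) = -0.25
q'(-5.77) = -0.28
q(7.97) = -0.65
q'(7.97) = 0.23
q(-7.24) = -0.04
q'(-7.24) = -0.10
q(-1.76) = -0.01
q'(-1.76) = 0.06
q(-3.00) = -0.12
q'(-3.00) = 0.12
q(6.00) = -0.11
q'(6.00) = -0.11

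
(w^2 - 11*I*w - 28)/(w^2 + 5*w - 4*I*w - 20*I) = (w - 7*I)/(w + 5)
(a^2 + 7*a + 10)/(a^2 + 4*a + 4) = (a + 5)/(a + 2)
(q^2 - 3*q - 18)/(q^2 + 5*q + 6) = (q - 6)/(q + 2)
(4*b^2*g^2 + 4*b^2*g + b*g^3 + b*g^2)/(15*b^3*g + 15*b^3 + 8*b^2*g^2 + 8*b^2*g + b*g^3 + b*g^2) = g*(4*b + g)/(15*b^2 + 8*b*g + g^2)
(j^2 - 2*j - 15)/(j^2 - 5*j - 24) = (j - 5)/(j - 8)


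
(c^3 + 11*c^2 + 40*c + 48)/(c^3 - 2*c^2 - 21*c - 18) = (c^2 + 8*c + 16)/(c^2 - 5*c - 6)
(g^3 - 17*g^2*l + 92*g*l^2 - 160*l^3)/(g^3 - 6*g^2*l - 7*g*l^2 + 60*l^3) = (g - 8*l)/(g + 3*l)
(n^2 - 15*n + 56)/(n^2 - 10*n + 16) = (n - 7)/(n - 2)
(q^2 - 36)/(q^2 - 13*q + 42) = (q + 6)/(q - 7)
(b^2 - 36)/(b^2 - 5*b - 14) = (36 - b^2)/(-b^2 + 5*b + 14)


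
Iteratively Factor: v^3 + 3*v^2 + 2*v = (v + 1)*(v^2 + 2*v) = (v + 1)*(v + 2)*(v)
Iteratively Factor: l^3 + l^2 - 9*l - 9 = (l - 3)*(l^2 + 4*l + 3) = (l - 3)*(l + 3)*(l + 1)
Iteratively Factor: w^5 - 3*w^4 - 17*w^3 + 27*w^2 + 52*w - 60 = (w - 2)*(w^4 - w^3 - 19*w^2 - 11*w + 30) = (w - 2)*(w - 1)*(w^3 - 19*w - 30) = (w - 2)*(w - 1)*(w + 2)*(w^2 - 2*w - 15) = (w - 5)*(w - 2)*(w - 1)*(w + 2)*(w + 3)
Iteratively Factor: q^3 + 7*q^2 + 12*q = (q + 4)*(q^2 + 3*q) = (q + 3)*(q + 4)*(q)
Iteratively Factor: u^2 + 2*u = (u + 2)*(u)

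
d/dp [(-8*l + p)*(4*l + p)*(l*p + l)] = l*(-32*l^2 - 8*l*p - 4*l + 3*p^2 + 2*p)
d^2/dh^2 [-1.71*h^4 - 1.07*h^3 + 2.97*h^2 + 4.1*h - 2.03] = -20.52*h^2 - 6.42*h + 5.94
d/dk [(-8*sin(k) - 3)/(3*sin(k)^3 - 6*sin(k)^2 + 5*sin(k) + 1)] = (-21*sin(k)^2 - 12*sin(3*k) + 7)*cos(k)/(3*sin(k)^3 - 6*sin(k)^2 + 5*sin(k) + 1)^2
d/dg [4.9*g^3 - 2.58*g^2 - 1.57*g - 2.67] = 14.7*g^2 - 5.16*g - 1.57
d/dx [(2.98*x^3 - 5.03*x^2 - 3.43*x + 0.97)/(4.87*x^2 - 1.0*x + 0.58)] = (14.5126*x^4 - 5.96*x^3 + 26.9193*x^2 - 15.2826*x - 1.0194)/(23.7169*x^4 - 9.74*x^3 + 6.6492*x^2 - 1.16*x + 0.3364)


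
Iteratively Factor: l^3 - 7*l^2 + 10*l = (l - 2)*(l^2 - 5*l) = (l - 5)*(l - 2)*(l)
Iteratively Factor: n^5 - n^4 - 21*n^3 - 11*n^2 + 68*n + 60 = (n + 1)*(n^4 - 2*n^3 - 19*n^2 + 8*n + 60) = (n + 1)*(n + 3)*(n^3 - 5*n^2 - 4*n + 20) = (n - 5)*(n + 1)*(n + 3)*(n^2 - 4) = (n - 5)*(n + 1)*(n + 2)*(n + 3)*(n - 2)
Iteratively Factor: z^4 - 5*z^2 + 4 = (z + 1)*(z^3 - z^2 - 4*z + 4) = (z - 2)*(z + 1)*(z^2 + z - 2) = (z - 2)*(z - 1)*(z + 1)*(z + 2)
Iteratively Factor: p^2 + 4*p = (p)*(p + 4)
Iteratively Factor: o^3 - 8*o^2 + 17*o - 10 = (o - 2)*(o^2 - 6*o + 5) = (o - 5)*(o - 2)*(o - 1)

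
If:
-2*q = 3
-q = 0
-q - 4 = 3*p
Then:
No Solution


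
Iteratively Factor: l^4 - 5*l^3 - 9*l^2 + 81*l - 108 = (l - 3)*(l^3 - 2*l^2 - 15*l + 36) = (l - 3)^2*(l^2 + l - 12) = (l - 3)^3*(l + 4)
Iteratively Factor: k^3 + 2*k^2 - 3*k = (k - 1)*(k^2 + 3*k) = (k - 1)*(k + 3)*(k)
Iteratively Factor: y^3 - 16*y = (y + 4)*(y^2 - 4*y) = (y - 4)*(y + 4)*(y)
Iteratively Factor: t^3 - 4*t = (t + 2)*(t^2 - 2*t) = (t - 2)*(t + 2)*(t)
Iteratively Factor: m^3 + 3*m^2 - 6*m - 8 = (m + 1)*(m^2 + 2*m - 8) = (m - 2)*(m + 1)*(m + 4)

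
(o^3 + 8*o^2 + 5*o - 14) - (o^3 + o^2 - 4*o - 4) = 7*o^2 + 9*o - 10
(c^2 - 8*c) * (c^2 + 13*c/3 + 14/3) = c^4 - 11*c^3/3 - 30*c^2 - 112*c/3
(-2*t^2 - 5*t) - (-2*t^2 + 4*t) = -9*t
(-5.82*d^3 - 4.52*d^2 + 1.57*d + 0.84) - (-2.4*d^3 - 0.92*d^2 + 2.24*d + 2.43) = -3.42*d^3 - 3.6*d^2 - 0.67*d - 1.59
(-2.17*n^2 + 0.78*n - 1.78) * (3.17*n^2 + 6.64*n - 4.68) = -6.8789*n^4 - 11.9362*n^3 + 9.6922*n^2 - 15.4696*n + 8.3304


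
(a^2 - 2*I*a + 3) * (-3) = -3*a^2 + 6*I*a - 9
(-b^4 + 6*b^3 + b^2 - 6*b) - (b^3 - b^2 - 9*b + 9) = -b^4 + 5*b^3 + 2*b^2 + 3*b - 9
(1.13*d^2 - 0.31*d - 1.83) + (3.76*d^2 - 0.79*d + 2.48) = 4.89*d^2 - 1.1*d + 0.65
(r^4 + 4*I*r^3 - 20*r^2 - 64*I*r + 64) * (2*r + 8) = 2*r^5 + 8*r^4 + 8*I*r^4 - 40*r^3 + 32*I*r^3 - 160*r^2 - 128*I*r^2 + 128*r - 512*I*r + 512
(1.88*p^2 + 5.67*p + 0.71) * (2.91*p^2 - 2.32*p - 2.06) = 5.4708*p^4 + 12.1381*p^3 - 14.9611*p^2 - 13.3274*p - 1.4626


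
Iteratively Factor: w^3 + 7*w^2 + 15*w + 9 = (w + 3)*(w^2 + 4*w + 3) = (w + 3)^2*(w + 1)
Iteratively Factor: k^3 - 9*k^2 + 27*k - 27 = (k - 3)*(k^2 - 6*k + 9) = (k - 3)^2*(k - 3)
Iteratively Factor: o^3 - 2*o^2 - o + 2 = (o + 1)*(o^2 - 3*o + 2) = (o - 2)*(o + 1)*(o - 1)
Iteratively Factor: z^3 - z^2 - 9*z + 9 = (z - 3)*(z^2 + 2*z - 3) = (z - 3)*(z + 3)*(z - 1)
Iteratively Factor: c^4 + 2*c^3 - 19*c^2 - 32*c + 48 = (c + 4)*(c^3 - 2*c^2 - 11*c + 12) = (c - 1)*(c + 4)*(c^2 - c - 12) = (c - 4)*(c - 1)*(c + 4)*(c + 3)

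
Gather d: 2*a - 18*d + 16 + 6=2*a - 18*d + 22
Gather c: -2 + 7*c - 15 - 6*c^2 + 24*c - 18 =-6*c^2 + 31*c - 35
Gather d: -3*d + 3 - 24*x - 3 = -3*d - 24*x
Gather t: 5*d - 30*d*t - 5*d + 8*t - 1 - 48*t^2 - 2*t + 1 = -48*t^2 + t*(6 - 30*d)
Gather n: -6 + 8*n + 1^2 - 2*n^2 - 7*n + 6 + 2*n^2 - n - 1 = 0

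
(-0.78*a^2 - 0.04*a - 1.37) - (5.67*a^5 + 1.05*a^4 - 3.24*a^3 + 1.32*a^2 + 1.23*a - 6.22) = -5.67*a^5 - 1.05*a^4 + 3.24*a^3 - 2.1*a^2 - 1.27*a + 4.85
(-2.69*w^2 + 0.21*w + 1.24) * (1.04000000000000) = -2.7976*w^2 + 0.2184*w + 1.2896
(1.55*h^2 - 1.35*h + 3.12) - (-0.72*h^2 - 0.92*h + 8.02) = 2.27*h^2 - 0.43*h - 4.9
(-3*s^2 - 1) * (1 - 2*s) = 6*s^3 - 3*s^2 + 2*s - 1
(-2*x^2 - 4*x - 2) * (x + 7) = -2*x^3 - 18*x^2 - 30*x - 14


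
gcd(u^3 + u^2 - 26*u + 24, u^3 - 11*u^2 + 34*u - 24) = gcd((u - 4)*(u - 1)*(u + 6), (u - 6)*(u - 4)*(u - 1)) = u^2 - 5*u + 4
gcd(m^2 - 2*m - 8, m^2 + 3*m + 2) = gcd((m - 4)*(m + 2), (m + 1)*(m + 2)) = m + 2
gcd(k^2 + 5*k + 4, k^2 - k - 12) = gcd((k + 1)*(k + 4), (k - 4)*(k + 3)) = 1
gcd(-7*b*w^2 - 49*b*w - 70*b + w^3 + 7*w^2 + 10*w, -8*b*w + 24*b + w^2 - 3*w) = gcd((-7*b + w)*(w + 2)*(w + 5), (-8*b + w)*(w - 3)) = 1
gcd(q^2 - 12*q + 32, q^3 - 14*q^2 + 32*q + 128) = q - 8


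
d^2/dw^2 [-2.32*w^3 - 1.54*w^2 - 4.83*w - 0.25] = -13.92*w - 3.08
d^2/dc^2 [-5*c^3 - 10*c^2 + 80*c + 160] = -30*c - 20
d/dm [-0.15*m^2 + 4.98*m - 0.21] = 4.98 - 0.3*m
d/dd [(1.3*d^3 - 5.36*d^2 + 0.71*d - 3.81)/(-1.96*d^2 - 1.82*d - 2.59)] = (-2.548*d^4 - 4.732*d^3 + 1.0458*d^2 + 12.8296*d - 8.7731)/(3.8416*d^4 + 7.1344*d^3 + 13.4652*d^2 + 9.4276*d + 6.7081)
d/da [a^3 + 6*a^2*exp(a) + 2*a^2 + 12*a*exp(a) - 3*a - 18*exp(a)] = 6*a^2*exp(a) + 3*a^2 + 24*a*exp(a) + 4*a - 6*exp(a) - 3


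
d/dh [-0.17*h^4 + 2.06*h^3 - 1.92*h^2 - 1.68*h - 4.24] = -0.68*h^3 + 6.18*h^2 - 3.84*h - 1.68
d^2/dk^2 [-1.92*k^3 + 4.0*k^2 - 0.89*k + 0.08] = 8.0 - 11.52*k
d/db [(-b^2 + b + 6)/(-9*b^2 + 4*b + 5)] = (5*b^2 + 98*b - 19)/(81*b^4 - 72*b^3 - 74*b^2 + 40*b + 25)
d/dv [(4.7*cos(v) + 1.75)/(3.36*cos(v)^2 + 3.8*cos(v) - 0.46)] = (15.792*cos(v)^2 + 11.76*cos(v) + 8.812)*sin(v)/(11.2896*cos(v)^4 + 25.536*cos(v)^3 + 11.3488*cos(v)^2 - 3.496*cos(v) + 0.2116)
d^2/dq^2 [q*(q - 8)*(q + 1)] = 6*q - 14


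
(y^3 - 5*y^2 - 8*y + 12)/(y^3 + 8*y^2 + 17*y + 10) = (y^2 - 7*y + 6)/(y^2 + 6*y + 5)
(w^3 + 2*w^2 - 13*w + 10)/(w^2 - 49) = (w^3 + 2*w^2 - 13*w + 10)/(w^2 - 49)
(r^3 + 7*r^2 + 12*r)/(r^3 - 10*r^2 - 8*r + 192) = r*(r + 3)/(r^2 - 14*r + 48)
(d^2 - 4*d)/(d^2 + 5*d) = (d - 4)/(d + 5)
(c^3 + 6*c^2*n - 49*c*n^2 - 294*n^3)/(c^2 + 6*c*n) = c - 49*n^2/c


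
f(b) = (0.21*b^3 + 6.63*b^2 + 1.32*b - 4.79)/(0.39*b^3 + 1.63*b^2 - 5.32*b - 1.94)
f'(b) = (-1.17*b^2 - 3.26*b + 5.32)*(0.21*b^3 + 6.63*b^2 + 1.32*b - 4.79)/(0.39*b^3 + 1.63*b^2 - 5.32*b - 1.94)^2 + (0.63*b^2 + 13.26*b + 1.32)/(0.39*b^3 + 1.63*b^2 - 5.32*b - 1.94)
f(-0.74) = -0.81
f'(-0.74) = -5.09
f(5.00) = 3.18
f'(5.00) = -0.73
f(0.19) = 1.49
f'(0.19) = -3.74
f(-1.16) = 0.39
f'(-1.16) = -1.77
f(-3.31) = 2.88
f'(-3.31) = -1.35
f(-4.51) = 5.40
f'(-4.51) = -3.40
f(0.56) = 0.45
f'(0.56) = -2.38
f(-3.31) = 2.88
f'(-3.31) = -1.35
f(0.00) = 2.47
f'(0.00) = -7.45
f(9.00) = 1.90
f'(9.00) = -0.15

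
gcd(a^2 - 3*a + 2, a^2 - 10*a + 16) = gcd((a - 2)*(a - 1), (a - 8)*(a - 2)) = a - 2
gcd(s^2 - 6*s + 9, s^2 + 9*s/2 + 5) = 1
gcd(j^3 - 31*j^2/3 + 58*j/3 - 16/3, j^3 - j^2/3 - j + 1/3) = j - 1/3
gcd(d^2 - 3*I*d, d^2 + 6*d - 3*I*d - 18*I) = d - 3*I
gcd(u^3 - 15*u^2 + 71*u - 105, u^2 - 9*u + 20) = u - 5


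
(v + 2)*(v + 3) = v^2 + 5*v + 6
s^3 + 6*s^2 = s^2*(s + 6)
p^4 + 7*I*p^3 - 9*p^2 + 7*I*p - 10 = (p - I)*(p + I)*(p + 2*I)*(p + 5*I)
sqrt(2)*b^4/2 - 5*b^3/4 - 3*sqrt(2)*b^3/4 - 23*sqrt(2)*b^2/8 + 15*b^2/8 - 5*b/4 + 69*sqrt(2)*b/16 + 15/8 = (b/2 + sqrt(2)/2)*(b - 3/2)*(b - 5*sqrt(2)/2)*(sqrt(2)*b + 1/2)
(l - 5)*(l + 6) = l^2 + l - 30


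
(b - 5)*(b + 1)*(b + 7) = b^3 + 3*b^2 - 33*b - 35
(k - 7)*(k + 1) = k^2 - 6*k - 7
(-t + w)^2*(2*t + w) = 2*t^3 - 3*t^2*w + w^3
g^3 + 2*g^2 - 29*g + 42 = (g - 3)*(g - 2)*(g + 7)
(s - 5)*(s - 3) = s^2 - 8*s + 15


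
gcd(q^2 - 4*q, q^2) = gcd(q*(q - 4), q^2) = q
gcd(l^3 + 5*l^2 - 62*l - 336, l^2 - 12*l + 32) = l - 8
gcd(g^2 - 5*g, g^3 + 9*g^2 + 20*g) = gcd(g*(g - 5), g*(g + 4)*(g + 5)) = g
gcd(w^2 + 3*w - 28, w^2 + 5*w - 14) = w + 7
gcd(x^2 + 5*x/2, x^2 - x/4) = x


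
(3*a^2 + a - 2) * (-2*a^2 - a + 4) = -6*a^4 - 5*a^3 + 15*a^2 + 6*a - 8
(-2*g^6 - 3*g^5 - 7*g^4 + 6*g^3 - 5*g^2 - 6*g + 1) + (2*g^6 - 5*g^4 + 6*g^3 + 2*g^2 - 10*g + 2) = -3*g^5 - 12*g^4 + 12*g^3 - 3*g^2 - 16*g + 3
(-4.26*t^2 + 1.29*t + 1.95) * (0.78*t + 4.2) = -3.3228*t^3 - 16.8858*t^2 + 6.939*t + 8.19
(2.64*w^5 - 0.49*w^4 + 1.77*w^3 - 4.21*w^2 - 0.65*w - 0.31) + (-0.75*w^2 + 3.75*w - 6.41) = 2.64*w^5 - 0.49*w^4 + 1.77*w^3 - 4.96*w^2 + 3.1*w - 6.72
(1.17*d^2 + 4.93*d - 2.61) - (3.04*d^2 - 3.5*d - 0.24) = -1.87*d^2 + 8.43*d - 2.37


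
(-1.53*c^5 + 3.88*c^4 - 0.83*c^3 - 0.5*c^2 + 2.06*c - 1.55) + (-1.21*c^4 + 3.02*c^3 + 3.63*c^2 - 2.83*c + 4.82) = -1.53*c^5 + 2.67*c^4 + 2.19*c^3 + 3.13*c^2 - 0.77*c + 3.27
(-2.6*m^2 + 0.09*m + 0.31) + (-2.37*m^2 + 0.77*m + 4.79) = -4.97*m^2 + 0.86*m + 5.1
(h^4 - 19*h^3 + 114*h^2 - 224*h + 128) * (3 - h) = -h^5 + 22*h^4 - 171*h^3 + 566*h^2 - 800*h + 384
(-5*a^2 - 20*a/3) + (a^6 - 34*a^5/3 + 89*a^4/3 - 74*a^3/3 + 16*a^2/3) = a^6 - 34*a^5/3 + 89*a^4/3 - 74*a^3/3 + a^2/3 - 20*a/3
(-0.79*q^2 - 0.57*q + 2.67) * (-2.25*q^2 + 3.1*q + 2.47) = 1.7775*q^4 - 1.1665*q^3 - 9.7258*q^2 + 6.8691*q + 6.5949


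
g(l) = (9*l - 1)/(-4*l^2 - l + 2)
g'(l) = (8*l + 1)*(9*l - 1)/(-4*l^2 - l + 2)^2 + 9/(-4*l^2 - l + 2)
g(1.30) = -1.77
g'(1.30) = 1.84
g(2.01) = -1.06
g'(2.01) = 0.56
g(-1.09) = 6.50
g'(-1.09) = 24.78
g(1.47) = -1.51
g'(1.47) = 1.26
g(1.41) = -1.59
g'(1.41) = 1.43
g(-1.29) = 3.75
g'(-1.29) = 7.70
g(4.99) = -0.43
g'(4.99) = 0.08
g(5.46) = -0.39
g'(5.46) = 0.07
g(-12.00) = 0.19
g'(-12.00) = 0.02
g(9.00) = -0.24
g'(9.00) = 0.03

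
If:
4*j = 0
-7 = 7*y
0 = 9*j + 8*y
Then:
No Solution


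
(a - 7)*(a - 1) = a^2 - 8*a + 7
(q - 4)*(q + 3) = q^2 - q - 12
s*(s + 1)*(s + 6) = s^3 + 7*s^2 + 6*s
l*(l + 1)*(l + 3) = l^3 + 4*l^2 + 3*l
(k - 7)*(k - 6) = k^2 - 13*k + 42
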